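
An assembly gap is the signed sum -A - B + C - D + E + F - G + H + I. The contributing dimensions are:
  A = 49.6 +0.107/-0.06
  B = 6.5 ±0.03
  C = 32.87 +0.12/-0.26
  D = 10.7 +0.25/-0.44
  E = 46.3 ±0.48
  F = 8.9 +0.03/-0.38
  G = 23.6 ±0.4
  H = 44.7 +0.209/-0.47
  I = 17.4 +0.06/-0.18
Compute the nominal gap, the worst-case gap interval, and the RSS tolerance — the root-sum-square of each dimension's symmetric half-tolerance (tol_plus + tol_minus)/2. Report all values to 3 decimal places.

Stack each dimension's contribution:
  -A: nom -49.600 → Σnom=-49.600; wc +0.060/-0.107 → slack +0.060/-0.107; half-tol=0.083, Σhalf²=0.006972
  -B: nom -6.500 → Σnom=-56.100; wc +0.030/-0.030 → slack +0.090/-0.137; half-tol=0.030, Σhalf²=0.007872
  +C: nom +32.870 → Σnom=-23.230; wc +0.120/-0.260 → slack +0.210/-0.397; half-tol=0.190, Σhalf²=0.043972
  -D: nom -10.700 → Σnom=-33.930; wc +0.440/-0.250 → slack +0.650/-0.647; half-tol=0.345, Σhalf²=0.162997
  +E: nom +46.300 → Σnom=12.370; wc +0.480/-0.480 → slack +1.130/-1.127; half-tol=0.480, Σhalf²=0.393397
  +F: nom +8.900 → Σnom=21.270; wc +0.030/-0.380 → slack +1.160/-1.507; half-tol=0.205, Σhalf²=0.435422
  -G: nom -23.600 → Σnom=-2.330; wc +0.400/-0.400 → slack +1.560/-1.907; half-tol=0.400, Σhalf²=0.595422
  +H: nom +44.700 → Σnom=42.370; wc +0.209/-0.470 → slack +1.769/-2.377; half-tol=0.339, Σhalf²=0.710682
  +I: nom +17.400 → Σnom=59.770; wc +0.060/-0.180 → slack +1.829/-2.557; half-tol=0.120, Σhalf²=0.725082
Nominal = 59.770. Worst-case = [59.770 - 2.557, 59.770 + 1.829] = [57.213, 61.599]. RSS = √0.725082 = 0.852.

nominal=59.770 wc=[57.213,61.599] rss=0.852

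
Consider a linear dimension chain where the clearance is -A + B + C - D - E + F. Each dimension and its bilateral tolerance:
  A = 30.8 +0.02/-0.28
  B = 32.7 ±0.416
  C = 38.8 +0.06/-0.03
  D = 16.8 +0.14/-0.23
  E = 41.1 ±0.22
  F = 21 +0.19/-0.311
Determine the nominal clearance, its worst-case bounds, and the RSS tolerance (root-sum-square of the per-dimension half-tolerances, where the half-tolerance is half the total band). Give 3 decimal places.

Stack each dimension's contribution:
  -A: nom -30.800 → Σnom=-30.800; wc +0.280/-0.020 → slack +0.280/-0.020; half-tol=0.150, Σhalf²=0.022500
  +B: nom +32.700 → Σnom=1.900; wc +0.416/-0.416 → slack +0.696/-0.436; half-tol=0.416, Σhalf²=0.195556
  +C: nom +38.800 → Σnom=40.700; wc +0.060/-0.030 → slack +0.756/-0.466; half-tol=0.045, Σhalf²=0.197581
  -D: nom -16.800 → Σnom=23.900; wc +0.230/-0.140 → slack +0.986/-0.606; half-tol=0.185, Σhalf²=0.231806
  -E: nom -41.100 → Σnom=-17.200; wc +0.220/-0.220 → slack +1.206/-0.826; half-tol=0.220, Σhalf²=0.280206
  +F: nom +21.000 → Σnom=3.800; wc +0.190/-0.311 → slack +1.396/-1.137; half-tol=0.251, Σhalf²=0.342956
Nominal = 3.800. Worst-case = [3.800 - 1.137, 3.800 + 1.396] = [2.663, 5.196]. RSS = √0.342956 = 0.586.

nominal=3.800 wc=[2.663,5.196] rss=0.586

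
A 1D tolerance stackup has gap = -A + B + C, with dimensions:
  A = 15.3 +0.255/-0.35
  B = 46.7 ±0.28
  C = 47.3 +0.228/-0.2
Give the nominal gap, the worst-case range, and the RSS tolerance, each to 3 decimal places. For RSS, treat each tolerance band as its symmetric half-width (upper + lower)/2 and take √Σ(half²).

Stack each dimension's contribution:
  -A: nom -15.300 → Σnom=-15.300; wc +0.350/-0.255 → slack +0.350/-0.255; half-tol=0.302, Σhalf²=0.091506
  +B: nom +46.700 → Σnom=31.400; wc +0.280/-0.280 → slack +0.630/-0.535; half-tol=0.280, Σhalf²=0.169906
  +C: nom +47.300 → Σnom=78.700; wc +0.228/-0.200 → slack +0.858/-0.735; half-tol=0.214, Σhalf²=0.215702
Nominal = 78.700. Worst-case = [78.700 - 0.735, 78.700 + 0.858] = [77.965, 79.558]. RSS = √0.215702 = 0.464.

nominal=78.700 wc=[77.965,79.558] rss=0.464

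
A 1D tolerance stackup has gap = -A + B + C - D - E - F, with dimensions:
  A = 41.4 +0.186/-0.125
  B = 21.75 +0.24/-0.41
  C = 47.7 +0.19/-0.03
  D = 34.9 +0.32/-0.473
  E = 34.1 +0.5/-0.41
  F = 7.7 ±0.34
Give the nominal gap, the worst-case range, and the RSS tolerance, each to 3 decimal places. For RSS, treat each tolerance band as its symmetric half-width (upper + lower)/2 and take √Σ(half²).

nominal=-48.650 wc=[-50.436,-46.872] rss=0.789

Stack each dimension's contribution:
  -A: nom -41.400 → Σnom=-41.400; wc +0.125/-0.186 → slack +0.125/-0.186; half-tol=0.155, Σhalf²=0.024180
  +B: nom +21.750 → Σnom=-19.650; wc +0.240/-0.410 → slack +0.365/-0.596; half-tol=0.325, Σhalf²=0.129805
  +C: nom +47.700 → Σnom=28.050; wc +0.190/-0.030 → slack +0.555/-0.626; half-tol=0.110, Σhalf²=0.141905
  -D: nom -34.900 → Σnom=-6.850; wc +0.473/-0.320 → slack +1.028/-0.946; half-tol=0.396, Σhalf²=0.299117
  -E: nom -34.100 → Σnom=-40.950; wc +0.410/-0.500 → slack +1.438/-1.446; half-tol=0.455, Σhalf²=0.506142
  -F: nom -7.700 → Σnom=-48.650; wc +0.340/-0.340 → slack +1.778/-1.786; half-tol=0.340, Σhalf²=0.621742
Nominal = -48.650. Worst-case = [-48.650 - 1.786, -48.650 + 1.778] = [-50.436, -46.872]. RSS = √0.621742 = 0.789.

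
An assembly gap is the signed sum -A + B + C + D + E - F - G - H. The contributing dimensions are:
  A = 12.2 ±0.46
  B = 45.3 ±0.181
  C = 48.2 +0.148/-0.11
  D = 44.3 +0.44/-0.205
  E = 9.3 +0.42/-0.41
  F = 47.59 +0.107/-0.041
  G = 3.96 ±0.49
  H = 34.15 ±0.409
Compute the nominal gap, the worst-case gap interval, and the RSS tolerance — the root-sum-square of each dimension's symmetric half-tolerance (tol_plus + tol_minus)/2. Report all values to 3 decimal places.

nominal=49.200 wc=[46.828,51.789] rss=0.975

Stack each dimension's contribution:
  -A: nom -12.200 → Σnom=-12.200; wc +0.460/-0.460 → slack +0.460/-0.460; half-tol=0.460, Σhalf²=0.211600
  +B: nom +45.300 → Σnom=33.100; wc +0.181/-0.181 → slack +0.641/-0.641; half-tol=0.181, Σhalf²=0.244361
  +C: nom +48.200 → Σnom=81.300; wc +0.148/-0.110 → slack +0.789/-0.751; half-tol=0.129, Σhalf²=0.261002
  +D: nom +44.300 → Σnom=125.600; wc +0.440/-0.205 → slack +1.229/-0.956; half-tol=0.323, Σhalf²=0.365008
  +E: nom +9.300 → Σnom=134.900; wc +0.420/-0.410 → slack +1.649/-1.366; half-tol=0.415, Σhalf²=0.537233
  -F: nom -47.590 → Σnom=87.310; wc +0.041/-0.107 → slack +1.690/-1.473; half-tol=0.074, Σhalf²=0.542709
  -G: nom -3.960 → Σnom=83.350; wc +0.490/-0.490 → slack +2.180/-1.963; half-tol=0.490, Σhalf²=0.782809
  -H: nom -34.150 → Σnom=49.200; wc +0.409/-0.409 → slack +2.589/-2.372; half-tol=0.409, Σhalf²=0.950090
Nominal = 49.200. Worst-case = [49.200 - 2.372, 49.200 + 2.589] = [46.828, 51.789]. RSS = √0.950090 = 0.975.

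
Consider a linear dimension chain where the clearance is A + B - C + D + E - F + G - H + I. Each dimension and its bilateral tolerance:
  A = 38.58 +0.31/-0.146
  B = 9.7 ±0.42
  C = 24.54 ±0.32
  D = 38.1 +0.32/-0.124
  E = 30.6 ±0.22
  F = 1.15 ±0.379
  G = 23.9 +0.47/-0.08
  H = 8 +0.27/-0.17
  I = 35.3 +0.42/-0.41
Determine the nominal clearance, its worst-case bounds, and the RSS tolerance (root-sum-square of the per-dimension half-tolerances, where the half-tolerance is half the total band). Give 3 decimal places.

nominal=142.490 wc=[140.121,145.519] rss=0.932

Stack each dimension's contribution:
  +A: nom +38.580 → Σnom=38.580; wc +0.310/-0.146 → slack +0.310/-0.146; half-tol=0.228, Σhalf²=0.051984
  +B: nom +9.700 → Σnom=48.280; wc +0.420/-0.420 → slack +0.730/-0.566; half-tol=0.420, Σhalf²=0.228384
  -C: nom -24.540 → Σnom=23.740; wc +0.320/-0.320 → slack +1.050/-0.886; half-tol=0.320, Σhalf²=0.330784
  +D: nom +38.100 → Σnom=61.840; wc +0.320/-0.124 → slack +1.370/-1.010; half-tol=0.222, Σhalf²=0.380068
  +E: nom +30.600 → Σnom=92.440; wc +0.220/-0.220 → slack +1.590/-1.230; half-tol=0.220, Σhalf²=0.428468
  -F: nom -1.150 → Σnom=91.290; wc +0.379/-0.379 → slack +1.969/-1.609; half-tol=0.379, Σhalf²=0.572109
  +G: nom +23.900 → Σnom=115.190; wc +0.470/-0.080 → slack +2.439/-1.689; half-tol=0.275, Σhalf²=0.647734
  -H: nom -8.000 → Σnom=107.190; wc +0.170/-0.270 → slack +2.609/-1.959; half-tol=0.220, Σhalf²=0.696134
  +I: nom +35.300 → Σnom=142.490; wc +0.420/-0.410 → slack +3.029/-2.369; half-tol=0.415, Σhalf²=0.868359
Nominal = 142.490. Worst-case = [142.490 - 2.369, 142.490 + 3.029] = [140.121, 145.519]. RSS = √0.868359 = 0.932.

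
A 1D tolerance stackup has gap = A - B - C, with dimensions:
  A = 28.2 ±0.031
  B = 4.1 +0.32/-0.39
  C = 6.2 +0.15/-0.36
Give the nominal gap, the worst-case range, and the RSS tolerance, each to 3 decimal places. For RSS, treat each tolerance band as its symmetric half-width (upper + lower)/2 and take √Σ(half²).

Stack each dimension's contribution:
  +A: nom +28.200 → Σnom=28.200; wc +0.031/-0.031 → slack +0.031/-0.031; half-tol=0.031, Σhalf²=0.000961
  -B: nom -4.100 → Σnom=24.100; wc +0.390/-0.320 → slack +0.421/-0.351; half-tol=0.355, Σhalf²=0.126986
  -C: nom -6.200 → Σnom=17.900; wc +0.360/-0.150 → slack +0.781/-0.501; half-tol=0.255, Σhalf²=0.192011
Nominal = 17.900. Worst-case = [17.900 - 0.501, 17.900 + 0.781] = [17.399, 18.681]. RSS = √0.192011 = 0.438.

nominal=17.900 wc=[17.399,18.681] rss=0.438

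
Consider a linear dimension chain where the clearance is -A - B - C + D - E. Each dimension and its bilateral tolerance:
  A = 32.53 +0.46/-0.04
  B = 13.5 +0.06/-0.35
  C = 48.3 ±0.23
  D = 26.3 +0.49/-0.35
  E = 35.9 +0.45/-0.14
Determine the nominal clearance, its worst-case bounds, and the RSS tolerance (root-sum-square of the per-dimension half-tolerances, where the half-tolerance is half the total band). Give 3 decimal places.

nominal=-103.930 wc=[-105.480,-102.680] rss=0.649

Stack each dimension's contribution:
  -A: nom -32.530 → Σnom=-32.530; wc +0.040/-0.460 → slack +0.040/-0.460; half-tol=0.250, Σhalf²=0.062500
  -B: nom -13.500 → Σnom=-46.030; wc +0.350/-0.060 → slack +0.390/-0.520; half-tol=0.205, Σhalf²=0.104525
  -C: nom -48.300 → Σnom=-94.330; wc +0.230/-0.230 → slack +0.620/-0.750; half-tol=0.230, Σhalf²=0.157425
  +D: nom +26.300 → Σnom=-68.030; wc +0.490/-0.350 → slack +1.110/-1.100; half-tol=0.420, Σhalf²=0.333825
  -E: nom -35.900 → Σnom=-103.930; wc +0.140/-0.450 → slack +1.250/-1.550; half-tol=0.295, Σhalf²=0.420850
Nominal = -103.930. Worst-case = [-103.930 - 1.550, -103.930 + 1.250] = [-105.480, -102.680]. RSS = √0.420850 = 0.649.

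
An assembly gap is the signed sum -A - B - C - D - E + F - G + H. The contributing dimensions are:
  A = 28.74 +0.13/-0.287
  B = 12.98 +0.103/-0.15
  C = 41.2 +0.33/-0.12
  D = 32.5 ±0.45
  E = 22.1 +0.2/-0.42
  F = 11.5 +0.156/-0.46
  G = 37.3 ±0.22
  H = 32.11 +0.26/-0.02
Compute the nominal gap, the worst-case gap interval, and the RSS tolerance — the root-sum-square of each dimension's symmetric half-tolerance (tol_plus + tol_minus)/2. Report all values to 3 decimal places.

nominal=-131.210 wc=[-133.123,-129.147] rss=0.756

Stack each dimension's contribution:
  -A: nom -28.740 → Σnom=-28.740; wc +0.287/-0.130 → slack +0.287/-0.130; half-tol=0.208, Σhalf²=0.043472
  -B: nom -12.980 → Σnom=-41.720; wc +0.150/-0.103 → slack +0.437/-0.233; half-tol=0.127, Σhalf²=0.059474
  -C: nom -41.200 → Σnom=-82.920; wc +0.120/-0.330 → slack +0.557/-0.563; half-tol=0.225, Σhalf²=0.110100
  -D: nom -32.500 → Σnom=-115.420; wc +0.450/-0.450 → slack +1.007/-1.013; half-tol=0.450, Σhalf²=0.312600
  -E: nom -22.100 → Σnom=-137.520; wc +0.420/-0.200 → slack +1.427/-1.213; half-tol=0.310, Σhalf²=0.408700
  +F: nom +11.500 → Σnom=-126.020; wc +0.156/-0.460 → slack +1.583/-1.673; half-tol=0.308, Σhalf²=0.503564
  -G: nom -37.300 → Σnom=-163.320; wc +0.220/-0.220 → slack +1.803/-1.893; half-tol=0.220, Σhalf²=0.551964
  +H: nom +32.110 → Σnom=-131.210; wc +0.260/-0.020 → slack +2.063/-1.913; half-tol=0.140, Σhalf²=0.571564
Nominal = -131.210. Worst-case = [-131.210 - 1.913, -131.210 + 2.063] = [-133.123, -129.147]. RSS = √0.571564 = 0.756.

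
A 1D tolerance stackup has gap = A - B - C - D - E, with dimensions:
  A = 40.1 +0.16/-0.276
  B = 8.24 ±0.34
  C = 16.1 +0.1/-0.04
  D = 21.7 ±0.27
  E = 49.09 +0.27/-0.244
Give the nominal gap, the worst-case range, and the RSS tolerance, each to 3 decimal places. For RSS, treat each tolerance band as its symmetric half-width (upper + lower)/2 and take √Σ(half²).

nominal=-55.030 wc=[-56.286,-53.976] rss=0.554

Stack each dimension's contribution:
  +A: nom +40.100 → Σnom=40.100; wc +0.160/-0.276 → slack +0.160/-0.276; half-tol=0.218, Σhalf²=0.047524
  -B: nom -8.240 → Σnom=31.860; wc +0.340/-0.340 → slack +0.500/-0.616; half-tol=0.340, Σhalf²=0.163124
  -C: nom -16.100 → Σnom=15.760; wc +0.040/-0.100 → slack +0.540/-0.716; half-tol=0.070, Σhalf²=0.168024
  -D: nom -21.700 → Σnom=-5.940; wc +0.270/-0.270 → slack +0.810/-0.986; half-tol=0.270, Σhalf²=0.240924
  -E: nom -49.090 → Σnom=-55.030; wc +0.244/-0.270 → slack +1.054/-1.256; half-tol=0.257, Σhalf²=0.306973
Nominal = -55.030. Worst-case = [-55.030 - 1.256, -55.030 + 1.054] = [-56.286, -53.976]. RSS = √0.306973 = 0.554.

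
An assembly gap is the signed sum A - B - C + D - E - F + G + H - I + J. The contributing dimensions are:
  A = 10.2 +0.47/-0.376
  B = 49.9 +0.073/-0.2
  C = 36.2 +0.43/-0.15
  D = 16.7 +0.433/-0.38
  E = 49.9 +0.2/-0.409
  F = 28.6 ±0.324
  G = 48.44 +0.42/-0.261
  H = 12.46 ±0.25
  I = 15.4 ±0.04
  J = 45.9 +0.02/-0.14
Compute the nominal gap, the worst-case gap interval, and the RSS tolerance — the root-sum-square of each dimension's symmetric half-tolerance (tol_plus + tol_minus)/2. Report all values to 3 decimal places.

Stack each dimension's contribution:
  +A: nom +10.200 → Σnom=10.200; wc +0.470/-0.376 → slack +0.470/-0.376; half-tol=0.423, Σhalf²=0.178929
  -B: nom -49.900 → Σnom=-39.700; wc +0.200/-0.073 → slack +0.670/-0.449; half-tol=0.137, Σhalf²=0.197561
  -C: nom -36.200 → Σnom=-75.900; wc +0.150/-0.430 → slack +0.820/-0.879; half-tol=0.290, Σhalf²=0.281661
  +D: nom +16.700 → Σnom=-59.200; wc +0.433/-0.380 → slack +1.253/-1.259; half-tol=0.406, Σhalf²=0.446903
  -E: nom -49.900 → Σnom=-109.100; wc +0.409/-0.200 → slack +1.662/-1.459; half-tol=0.304, Σhalf²=0.539624
  -F: nom -28.600 → Σnom=-137.700; wc +0.324/-0.324 → slack +1.986/-1.783; half-tol=0.324, Σhalf²=0.644600
  +G: nom +48.440 → Σnom=-89.260; wc +0.420/-0.261 → slack +2.406/-2.044; half-tol=0.341, Σhalf²=0.760540
  +H: nom +12.460 → Σnom=-76.800; wc +0.250/-0.250 → slack +2.656/-2.294; half-tol=0.250, Σhalf²=0.823040
  -I: nom -15.400 → Σnom=-92.200; wc +0.040/-0.040 → slack +2.696/-2.334; half-tol=0.040, Σhalf²=0.824640
  +J: nom +45.900 → Σnom=-46.300; wc +0.020/-0.140 → slack +2.716/-2.474; half-tol=0.080, Σhalf²=0.831040
Nominal = -46.300. Worst-case = [-46.300 - 2.474, -46.300 + 2.716] = [-48.774, -43.584]. RSS = √0.831040 = 0.912.

nominal=-46.300 wc=[-48.774,-43.584] rss=0.912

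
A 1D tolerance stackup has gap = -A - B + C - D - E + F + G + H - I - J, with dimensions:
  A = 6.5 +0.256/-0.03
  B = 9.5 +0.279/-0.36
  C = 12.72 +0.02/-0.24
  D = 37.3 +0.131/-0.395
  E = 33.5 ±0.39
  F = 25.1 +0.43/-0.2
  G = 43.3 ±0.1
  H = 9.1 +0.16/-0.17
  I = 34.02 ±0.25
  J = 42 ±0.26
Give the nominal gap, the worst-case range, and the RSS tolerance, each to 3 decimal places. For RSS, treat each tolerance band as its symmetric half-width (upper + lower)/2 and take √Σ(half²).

Stack each dimension's contribution:
  -A: nom -6.500 → Σnom=-6.500; wc +0.030/-0.256 → slack +0.030/-0.256; half-tol=0.143, Σhalf²=0.020449
  -B: nom -9.500 → Σnom=-16.000; wc +0.360/-0.279 → slack +0.390/-0.535; half-tol=0.320, Σhalf²=0.122529
  +C: nom +12.720 → Σnom=-3.280; wc +0.020/-0.240 → slack +0.410/-0.775; half-tol=0.130, Σhalf²=0.139429
  -D: nom -37.300 → Σnom=-40.580; wc +0.395/-0.131 → slack +0.805/-0.906; half-tol=0.263, Σhalf²=0.208598
  -E: nom -33.500 → Σnom=-74.080; wc +0.390/-0.390 → slack +1.195/-1.296; half-tol=0.390, Σhalf²=0.360698
  +F: nom +25.100 → Σnom=-48.980; wc +0.430/-0.200 → slack +1.625/-1.496; half-tol=0.315, Σhalf²=0.459923
  +G: nom +43.300 → Σnom=-5.680; wc +0.100/-0.100 → slack +1.725/-1.596; half-tol=0.100, Σhalf²=0.469923
  +H: nom +9.100 → Σnom=3.420; wc +0.160/-0.170 → slack +1.885/-1.766; half-tol=0.165, Σhalf²=0.497148
  -I: nom -34.020 → Σnom=-30.600; wc +0.250/-0.250 → slack +2.135/-2.016; half-tol=0.250, Σhalf²=0.559648
  -J: nom -42.000 → Σnom=-72.600; wc +0.260/-0.260 → slack +2.395/-2.276; half-tol=0.260, Σhalf²=0.627248
Nominal = -72.600. Worst-case = [-72.600 - 2.276, -72.600 + 2.395] = [-74.876, -70.205]. RSS = √0.627248 = 0.792.

nominal=-72.600 wc=[-74.876,-70.205] rss=0.792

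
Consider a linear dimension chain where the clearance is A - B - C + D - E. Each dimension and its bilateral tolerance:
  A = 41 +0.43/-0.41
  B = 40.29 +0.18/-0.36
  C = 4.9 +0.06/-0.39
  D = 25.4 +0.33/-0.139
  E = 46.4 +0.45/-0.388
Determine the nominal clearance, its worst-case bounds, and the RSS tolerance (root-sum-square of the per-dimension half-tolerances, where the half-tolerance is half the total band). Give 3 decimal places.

nominal=-25.190 wc=[-26.429,-23.292] rss=0.728

Stack each dimension's contribution:
  +A: nom +41.000 → Σnom=41.000; wc +0.430/-0.410 → slack +0.430/-0.410; half-tol=0.420, Σhalf²=0.176400
  -B: nom -40.290 → Σnom=0.710; wc +0.360/-0.180 → slack +0.790/-0.590; half-tol=0.270, Σhalf²=0.249300
  -C: nom -4.900 → Σnom=-4.190; wc +0.390/-0.060 → slack +1.180/-0.650; half-tol=0.225, Σhalf²=0.299925
  +D: nom +25.400 → Σnom=21.210; wc +0.330/-0.139 → slack +1.510/-0.789; half-tol=0.235, Σhalf²=0.354915
  -E: nom -46.400 → Σnom=-25.190; wc +0.388/-0.450 → slack +1.898/-1.239; half-tol=0.419, Σhalf²=0.530476
Nominal = -25.190. Worst-case = [-25.190 - 1.239, -25.190 + 1.898] = [-26.429, -23.292]. RSS = √0.530476 = 0.728.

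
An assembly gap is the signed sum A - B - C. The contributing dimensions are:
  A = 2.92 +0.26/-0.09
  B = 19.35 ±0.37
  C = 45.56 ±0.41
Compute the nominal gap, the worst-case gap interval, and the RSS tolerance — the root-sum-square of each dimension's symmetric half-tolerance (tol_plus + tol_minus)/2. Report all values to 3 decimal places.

Stack each dimension's contribution:
  +A: nom +2.920 → Σnom=2.920; wc +0.260/-0.090 → slack +0.260/-0.090; half-tol=0.175, Σhalf²=0.030625
  -B: nom -19.350 → Σnom=-16.430; wc +0.370/-0.370 → slack +0.630/-0.460; half-tol=0.370, Σhalf²=0.167525
  -C: nom -45.560 → Σnom=-61.990; wc +0.410/-0.410 → slack +1.040/-0.870; half-tol=0.410, Σhalf²=0.335625
Nominal = -61.990. Worst-case = [-61.990 - 0.870, -61.990 + 1.040] = [-62.860, -60.950]. RSS = √0.335625 = 0.579.

nominal=-61.990 wc=[-62.860,-60.950] rss=0.579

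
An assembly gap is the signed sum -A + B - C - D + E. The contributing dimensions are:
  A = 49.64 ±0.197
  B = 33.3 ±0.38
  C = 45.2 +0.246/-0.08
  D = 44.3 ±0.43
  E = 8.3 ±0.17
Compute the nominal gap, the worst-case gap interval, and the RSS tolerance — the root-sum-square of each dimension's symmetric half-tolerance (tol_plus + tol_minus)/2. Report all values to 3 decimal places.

nominal=-97.540 wc=[-98.963,-96.283] rss=0.651

Stack each dimension's contribution:
  -A: nom -49.640 → Σnom=-49.640; wc +0.197/-0.197 → slack +0.197/-0.197; half-tol=0.197, Σhalf²=0.038809
  +B: nom +33.300 → Σnom=-16.340; wc +0.380/-0.380 → slack +0.577/-0.577; half-tol=0.380, Σhalf²=0.183209
  -C: nom -45.200 → Σnom=-61.540; wc +0.080/-0.246 → slack +0.657/-0.823; half-tol=0.163, Σhalf²=0.209778
  -D: nom -44.300 → Σnom=-105.840; wc +0.430/-0.430 → slack +1.087/-1.253; half-tol=0.430, Σhalf²=0.394678
  +E: nom +8.300 → Σnom=-97.540; wc +0.170/-0.170 → slack +1.257/-1.423; half-tol=0.170, Σhalf²=0.423578
Nominal = -97.540. Worst-case = [-97.540 - 1.423, -97.540 + 1.257] = [-98.963, -96.283]. RSS = √0.423578 = 0.651.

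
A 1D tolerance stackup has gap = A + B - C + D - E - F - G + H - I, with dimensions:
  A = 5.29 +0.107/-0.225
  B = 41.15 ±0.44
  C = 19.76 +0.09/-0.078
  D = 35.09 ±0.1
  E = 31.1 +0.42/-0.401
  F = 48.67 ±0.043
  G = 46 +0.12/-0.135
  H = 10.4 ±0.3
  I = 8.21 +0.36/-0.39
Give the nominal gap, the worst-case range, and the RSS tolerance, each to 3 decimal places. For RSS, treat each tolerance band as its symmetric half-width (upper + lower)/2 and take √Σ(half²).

Stack each dimension's contribution:
  +A: nom +5.290 → Σnom=5.290; wc +0.107/-0.225 → slack +0.107/-0.225; half-tol=0.166, Σhalf²=0.027556
  +B: nom +41.150 → Σnom=46.440; wc +0.440/-0.440 → slack +0.547/-0.665; half-tol=0.440, Σhalf²=0.221156
  -C: nom -19.760 → Σnom=26.680; wc +0.078/-0.090 → slack +0.625/-0.755; half-tol=0.084, Σhalf²=0.228212
  +D: nom +35.090 → Σnom=61.770; wc +0.100/-0.100 → slack +0.725/-0.855; half-tol=0.100, Σhalf²=0.238212
  -E: nom -31.100 → Σnom=30.670; wc +0.401/-0.420 → slack +1.126/-1.275; half-tol=0.410, Σhalf²=0.406722
  -F: nom -48.670 → Σnom=-18.000; wc +0.043/-0.043 → slack +1.169/-1.318; half-tol=0.043, Σhalf²=0.408571
  -G: nom -46.000 → Σnom=-64.000; wc +0.135/-0.120 → slack +1.304/-1.438; half-tol=0.128, Σhalf²=0.424827
  +H: nom +10.400 → Σnom=-53.600; wc +0.300/-0.300 → slack +1.604/-1.738; half-tol=0.300, Σhalf²=0.514827
  -I: nom -8.210 → Σnom=-61.810; wc +0.390/-0.360 → slack +1.994/-2.098; half-tol=0.375, Σhalf²=0.655452
Nominal = -61.810. Worst-case = [-61.810 - 2.098, -61.810 + 1.994] = [-63.908, -59.816]. RSS = √0.655452 = 0.810.

nominal=-61.810 wc=[-63.908,-59.816] rss=0.810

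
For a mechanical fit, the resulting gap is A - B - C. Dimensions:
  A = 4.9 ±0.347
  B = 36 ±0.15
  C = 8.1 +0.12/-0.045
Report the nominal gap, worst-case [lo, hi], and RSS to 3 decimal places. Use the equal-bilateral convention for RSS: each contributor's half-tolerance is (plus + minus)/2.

nominal=-39.200 wc=[-39.817,-38.658] rss=0.387

Stack each dimension's contribution:
  +A: nom +4.900 → Σnom=4.900; wc +0.347/-0.347 → slack +0.347/-0.347; half-tol=0.347, Σhalf²=0.120409
  -B: nom -36.000 → Σnom=-31.100; wc +0.150/-0.150 → slack +0.497/-0.497; half-tol=0.150, Σhalf²=0.142909
  -C: nom -8.100 → Σnom=-39.200; wc +0.045/-0.120 → slack +0.542/-0.617; half-tol=0.082, Σhalf²=0.149715
Nominal = -39.200. Worst-case = [-39.200 - 0.617, -39.200 + 0.542] = [-39.817, -38.658]. RSS = √0.149715 = 0.387.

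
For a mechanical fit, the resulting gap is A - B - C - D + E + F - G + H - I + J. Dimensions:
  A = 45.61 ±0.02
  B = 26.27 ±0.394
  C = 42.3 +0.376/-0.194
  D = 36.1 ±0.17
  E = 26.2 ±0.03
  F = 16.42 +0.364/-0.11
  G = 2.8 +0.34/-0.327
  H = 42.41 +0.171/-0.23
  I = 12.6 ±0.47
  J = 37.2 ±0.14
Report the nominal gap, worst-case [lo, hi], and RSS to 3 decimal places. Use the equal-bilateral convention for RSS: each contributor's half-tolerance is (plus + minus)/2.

nominal=47.770 wc=[45.490,50.050] rss=0.845

Stack each dimension's contribution:
  +A: nom +45.610 → Σnom=45.610; wc +0.020/-0.020 → slack +0.020/-0.020; half-tol=0.020, Σhalf²=0.000400
  -B: nom -26.270 → Σnom=19.340; wc +0.394/-0.394 → slack +0.414/-0.414; half-tol=0.394, Σhalf²=0.155636
  -C: nom -42.300 → Σnom=-22.960; wc +0.194/-0.376 → slack +0.608/-0.790; half-tol=0.285, Σhalf²=0.236861
  -D: nom -36.100 → Σnom=-59.060; wc +0.170/-0.170 → slack +0.778/-0.960; half-tol=0.170, Σhalf²=0.265761
  +E: nom +26.200 → Σnom=-32.860; wc +0.030/-0.030 → slack +0.808/-0.990; half-tol=0.030, Σhalf²=0.266661
  +F: nom +16.420 → Σnom=-16.440; wc +0.364/-0.110 → slack +1.172/-1.100; half-tol=0.237, Σhalf²=0.322830
  -G: nom -2.800 → Σnom=-19.240; wc +0.327/-0.340 → slack +1.499/-1.440; half-tol=0.334, Σhalf²=0.434052
  +H: nom +42.410 → Σnom=23.170; wc +0.171/-0.230 → slack +1.670/-1.670; half-tol=0.201, Σhalf²=0.474253
  -I: nom -12.600 → Σnom=10.570; wc +0.470/-0.470 → slack +2.140/-2.140; half-tol=0.470, Σhalf²=0.695153
  +J: nom +37.200 → Σnom=47.770; wc +0.140/-0.140 → slack +2.280/-2.280; half-tol=0.140, Σhalf²=0.714753
Nominal = 47.770. Worst-case = [47.770 - 2.280, 47.770 + 2.280] = [45.490, 50.050]. RSS = √0.714753 = 0.845.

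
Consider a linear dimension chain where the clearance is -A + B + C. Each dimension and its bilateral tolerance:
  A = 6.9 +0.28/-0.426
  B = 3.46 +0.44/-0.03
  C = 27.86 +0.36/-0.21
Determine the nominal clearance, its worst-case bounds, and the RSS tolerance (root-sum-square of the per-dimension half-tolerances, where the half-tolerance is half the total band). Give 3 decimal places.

nominal=24.420 wc=[23.900,25.646] rss=0.511

Stack each dimension's contribution:
  -A: nom -6.900 → Σnom=-6.900; wc +0.426/-0.280 → slack +0.426/-0.280; half-tol=0.353, Σhalf²=0.124609
  +B: nom +3.460 → Σnom=-3.440; wc +0.440/-0.030 → slack +0.866/-0.310; half-tol=0.235, Σhalf²=0.179834
  +C: nom +27.860 → Σnom=24.420; wc +0.360/-0.210 → slack +1.226/-0.520; half-tol=0.285, Σhalf²=0.261059
Nominal = 24.420. Worst-case = [24.420 - 0.520, 24.420 + 1.226] = [23.900, 25.646]. RSS = √0.261059 = 0.511.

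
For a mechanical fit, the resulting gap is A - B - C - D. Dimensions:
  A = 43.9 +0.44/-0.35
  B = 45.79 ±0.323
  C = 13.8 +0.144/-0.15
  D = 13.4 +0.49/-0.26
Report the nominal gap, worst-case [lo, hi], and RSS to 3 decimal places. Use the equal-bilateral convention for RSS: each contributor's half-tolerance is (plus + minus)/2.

Stack each dimension's contribution:
  +A: nom +43.900 → Σnom=43.900; wc +0.440/-0.350 → slack +0.440/-0.350; half-tol=0.395, Σhalf²=0.156025
  -B: nom -45.790 → Σnom=-1.890; wc +0.323/-0.323 → slack +0.763/-0.673; half-tol=0.323, Σhalf²=0.260354
  -C: nom -13.800 → Σnom=-15.690; wc +0.150/-0.144 → slack +0.913/-0.817; half-tol=0.147, Σhalf²=0.281963
  -D: nom -13.400 → Σnom=-29.090; wc +0.260/-0.490 → slack +1.173/-1.307; half-tol=0.375, Σhalf²=0.422588
Nominal = -29.090. Worst-case = [-29.090 - 1.307, -29.090 + 1.173] = [-30.397, -27.917]. RSS = √0.422588 = 0.650.

nominal=-29.090 wc=[-30.397,-27.917] rss=0.650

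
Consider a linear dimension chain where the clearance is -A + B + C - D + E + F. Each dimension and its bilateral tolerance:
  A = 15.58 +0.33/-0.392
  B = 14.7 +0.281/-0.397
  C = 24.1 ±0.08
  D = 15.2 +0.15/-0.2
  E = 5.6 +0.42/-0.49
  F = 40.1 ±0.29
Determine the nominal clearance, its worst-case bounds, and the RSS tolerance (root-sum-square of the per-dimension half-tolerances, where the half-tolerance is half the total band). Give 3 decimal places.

Stack each dimension's contribution:
  -A: nom -15.580 → Σnom=-15.580; wc +0.392/-0.330 → slack +0.392/-0.330; half-tol=0.361, Σhalf²=0.130321
  +B: nom +14.700 → Σnom=-0.880; wc +0.281/-0.397 → slack +0.673/-0.727; half-tol=0.339, Σhalf²=0.245242
  +C: nom +24.100 → Σnom=23.220; wc +0.080/-0.080 → slack +0.753/-0.807; half-tol=0.080, Σhalf²=0.251642
  -D: nom -15.200 → Σnom=8.020; wc +0.200/-0.150 → slack +0.953/-0.957; half-tol=0.175, Σhalf²=0.282267
  +E: nom +5.600 → Σnom=13.620; wc +0.420/-0.490 → slack +1.373/-1.447; half-tol=0.455, Σhalf²=0.489292
  +F: nom +40.100 → Σnom=53.720; wc +0.290/-0.290 → slack +1.663/-1.737; half-tol=0.290, Σhalf²=0.573392
Nominal = 53.720. Worst-case = [53.720 - 1.737, 53.720 + 1.663] = [51.983, 55.383]. RSS = √0.573392 = 0.757.

nominal=53.720 wc=[51.983,55.383] rss=0.757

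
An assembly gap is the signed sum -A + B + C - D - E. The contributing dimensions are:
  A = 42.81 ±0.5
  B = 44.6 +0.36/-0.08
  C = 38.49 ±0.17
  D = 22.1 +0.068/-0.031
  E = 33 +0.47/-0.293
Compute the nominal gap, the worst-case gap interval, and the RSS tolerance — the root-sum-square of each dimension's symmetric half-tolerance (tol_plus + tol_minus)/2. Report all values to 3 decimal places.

nominal=-14.820 wc=[-16.108,-13.466] rss=0.689

Stack each dimension's contribution:
  -A: nom -42.810 → Σnom=-42.810; wc +0.500/-0.500 → slack +0.500/-0.500; half-tol=0.500, Σhalf²=0.250000
  +B: nom +44.600 → Σnom=1.790; wc +0.360/-0.080 → slack +0.860/-0.580; half-tol=0.220, Σhalf²=0.298400
  +C: nom +38.490 → Σnom=40.280; wc +0.170/-0.170 → slack +1.030/-0.750; half-tol=0.170, Σhalf²=0.327300
  -D: nom -22.100 → Σnom=18.180; wc +0.031/-0.068 → slack +1.061/-0.818; half-tol=0.050, Σhalf²=0.329750
  -E: nom -33.000 → Σnom=-14.820; wc +0.293/-0.470 → slack +1.354/-1.288; half-tol=0.381, Σhalf²=0.475292
Nominal = -14.820. Worst-case = [-14.820 - 1.288, -14.820 + 1.354] = [-16.108, -13.466]. RSS = √0.475292 = 0.689.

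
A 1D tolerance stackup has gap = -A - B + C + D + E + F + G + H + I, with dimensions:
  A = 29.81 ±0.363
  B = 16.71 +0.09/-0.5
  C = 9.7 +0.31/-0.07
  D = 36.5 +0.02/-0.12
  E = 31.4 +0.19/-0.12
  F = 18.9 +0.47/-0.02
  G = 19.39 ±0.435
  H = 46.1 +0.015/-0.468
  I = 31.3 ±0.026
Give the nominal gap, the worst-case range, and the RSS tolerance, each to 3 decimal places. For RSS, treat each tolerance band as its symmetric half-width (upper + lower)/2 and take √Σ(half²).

nominal=146.770 wc=[145.058,149.099] rss=0.769

Stack each dimension's contribution:
  -A: nom -29.810 → Σnom=-29.810; wc +0.363/-0.363 → slack +0.363/-0.363; half-tol=0.363, Σhalf²=0.131769
  -B: nom -16.710 → Σnom=-46.520; wc +0.500/-0.090 → slack +0.863/-0.453; half-tol=0.295, Σhalf²=0.218794
  +C: nom +9.700 → Σnom=-36.820; wc +0.310/-0.070 → slack +1.173/-0.523; half-tol=0.190, Σhalf²=0.254894
  +D: nom +36.500 → Σnom=-0.320; wc +0.020/-0.120 → slack +1.193/-0.643; half-tol=0.070, Σhalf²=0.259794
  +E: nom +31.400 → Σnom=31.080; wc +0.190/-0.120 → slack +1.383/-0.763; half-tol=0.155, Σhalf²=0.283819
  +F: nom +18.900 → Σnom=49.980; wc +0.470/-0.020 → slack +1.853/-0.783; half-tol=0.245, Σhalf²=0.343844
  +G: nom +19.390 → Σnom=69.370; wc +0.435/-0.435 → slack +2.288/-1.218; half-tol=0.435, Σhalf²=0.533069
  +H: nom +46.100 → Σnom=115.470; wc +0.015/-0.468 → slack +2.303/-1.686; half-tol=0.242, Σhalf²=0.591391
  +I: nom +31.300 → Σnom=146.770; wc +0.026/-0.026 → slack +2.329/-1.712; half-tol=0.026, Σhalf²=0.592067
Nominal = 146.770. Worst-case = [146.770 - 1.712, 146.770 + 2.329] = [145.058, 149.099]. RSS = √0.592067 = 0.769.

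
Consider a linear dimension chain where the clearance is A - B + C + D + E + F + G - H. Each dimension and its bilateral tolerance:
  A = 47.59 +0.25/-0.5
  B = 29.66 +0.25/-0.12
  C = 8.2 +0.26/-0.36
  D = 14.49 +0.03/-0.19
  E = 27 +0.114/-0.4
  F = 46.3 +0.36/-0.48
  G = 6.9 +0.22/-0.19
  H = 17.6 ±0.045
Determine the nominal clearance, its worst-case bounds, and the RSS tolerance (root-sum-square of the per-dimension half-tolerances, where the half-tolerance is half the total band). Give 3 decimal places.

nominal=103.220 wc=[100.805,104.619] rss=0.755

Stack each dimension's contribution:
  +A: nom +47.590 → Σnom=47.590; wc +0.250/-0.500 → slack +0.250/-0.500; half-tol=0.375, Σhalf²=0.140625
  -B: nom -29.660 → Σnom=17.930; wc +0.120/-0.250 → slack +0.370/-0.750; half-tol=0.185, Σhalf²=0.174850
  +C: nom +8.200 → Σnom=26.130; wc +0.260/-0.360 → slack +0.630/-1.110; half-tol=0.310, Σhalf²=0.270950
  +D: nom +14.490 → Σnom=40.620; wc +0.030/-0.190 → slack +0.660/-1.300; half-tol=0.110, Σhalf²=0.283050
  +E: nom +27.000 → Σnom=67.620; wc +0.114/-0.400 → slack +0.774/-1.700; half-tol=0.257, Σhalf²=0.349099
  +F: nom +46.300 → Σnom=113.920; wc +0.360/-0.480 → slack +1.134/-2.180; half-tol=0.420, Σhalf²=0.525499
  +G: nom +6.900 → Σnom=120.820; wc +0.220/-0.190 → slack +1.354/-2.370; half-tol=0.205, Σhalf²=0.567524
  -H: nom -17.600 → Σnom=103.220; wc +0.045/-0.045 → slack +1.399/-2.415; half-tol=0.045, Σhalf²=0.569549
Nominal = 103.220. Worst-case = [103.220 - 2.415, 103.220 + 1.399] = [100.805, 104.619]. RSS = √0.569549 = 0.755.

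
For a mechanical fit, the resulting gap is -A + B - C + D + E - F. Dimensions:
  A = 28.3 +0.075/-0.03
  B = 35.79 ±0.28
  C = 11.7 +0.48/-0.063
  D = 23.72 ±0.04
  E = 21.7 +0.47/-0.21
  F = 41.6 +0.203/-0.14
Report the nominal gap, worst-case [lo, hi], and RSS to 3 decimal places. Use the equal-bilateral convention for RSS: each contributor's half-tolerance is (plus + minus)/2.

Stack each dimension's contribution:
  -A: nom -28.300 → Σnom=-28.300; wc +0.030/-0.075 → slack +0.030/-0.075; half-tol=0.052, Σhalf²=0.002756
  +B: nom +35.790 → Σnom=7.490; wc +0.280/-0.280 → slack +0.310/-0.355; half-tol=0.280, Σhalf²=0.081156
  -C: nom -11.700 → Σnom=-4.210; wc +0.063/-0.480 → slack +0.373/-0.835; half-tol=0.271, Σhalf²=0.154868
  +D: nom +23.720 → Σnom=19.510; wc +0.040/-0.040 → slack +0.413/-0.875; half-tol=0.040, Σhalf²=0.156468
  +E: nom +21.700 → Σnom=41.210; wc +0.470/-0.210 → slack +0.883/-1.085; half-tol=0.340, Σhalf²=0.272068
  -F: nom -41.600 → Σnom=-0.390; wc +0.140/-0.203 → slack +1.023/-1.288; half-tol=0.172, Σhalf²=0.301481
Nominal = -0.390. Worst-case = [-0.390 - 1.288, -0.390 + 1.023] = [-1.678, 0.633]. RSS = √0.301481 = 0.549.

nominal=-0.390 wc=[-1.678,0.633] rss=0.549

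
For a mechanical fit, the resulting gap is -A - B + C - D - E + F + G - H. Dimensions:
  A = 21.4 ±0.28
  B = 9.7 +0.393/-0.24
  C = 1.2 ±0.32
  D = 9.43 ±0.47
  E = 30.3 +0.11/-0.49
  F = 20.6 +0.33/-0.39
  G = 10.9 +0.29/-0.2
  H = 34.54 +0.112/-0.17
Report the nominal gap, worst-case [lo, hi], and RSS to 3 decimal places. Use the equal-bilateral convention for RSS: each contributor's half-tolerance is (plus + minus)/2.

nominal=-72.670 wc=[-74.945,-70.080] rss=0.895

Stack each dimension's contribution:
  -A: nom -21.400 → Σnom=-21.400; wc +0.280/-0.280 → slack +0.280/-0.280; half-tol=0.280, Σhalf²=0.078400
  -B: nom -9.700 → Σnom=-31.100; wc +0.240/-0.393 → slack +0.520/-0.673; half-tol=0.317, Σhalf²=0.178572
  +C: nom +1.200 → Σnom=-29.900; wc +0.320/-0.320 → slack +0.840/-0.993; half-tol=0.320, Σhalf²=0.280972
  -D: nom -9.430 → Σnom=-39.330; wc +0.470/-0.470 → slack +1.310/-1.463; half-tol=0.470, Σhalf²=0.501872
  -E: nom -30.300 → Σnom=-69.630; wc +0.490/-0.110 → slack +1.800/-1.573; half-tol=0.300, Σhalf²=0.591872
  +F: nom +20.600 → Σnom=-49.030; wc +0.330/-0.390 → slack +2.130/-1.963; half-tol=0.360, Σhalf²=0.721472
  +G: nom +10.900 → Σnom=-38.130; wc +0.290/-0.200 → slack +2.420/-2.163; half-tol=0.245, Σhalf²=0.781497
  -H: nom -34.540 → Σnom=-72.670; wc +0.170/-0.112 → slack +2.590/-2.275; half-tol=0.141, Σhalf²=0.801378
Nominal = -72.670. Worst-case = [-72.670 - 2.275, -72.670 + 2.590] = [-74.945, -70.080]. RSS = √0.801378 = 0.895.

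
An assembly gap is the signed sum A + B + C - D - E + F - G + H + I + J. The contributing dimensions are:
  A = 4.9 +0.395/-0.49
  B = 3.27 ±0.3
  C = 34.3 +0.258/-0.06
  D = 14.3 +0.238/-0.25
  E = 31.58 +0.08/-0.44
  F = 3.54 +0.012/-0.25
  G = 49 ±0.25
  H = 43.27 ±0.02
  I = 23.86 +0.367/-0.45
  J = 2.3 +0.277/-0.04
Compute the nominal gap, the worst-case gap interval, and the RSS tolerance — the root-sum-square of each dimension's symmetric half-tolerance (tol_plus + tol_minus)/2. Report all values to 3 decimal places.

Stack each dimension's contribution:
  +A: nom +4.900 → Σnom=4.900; wc +0.395/-0.490 → slack +0.395/-0.490; half-tol=0.443, Σhalf²=0.195806
  +B: nom +3.270 → Σnom=8.170; wc +0.300/-0.300 → slack +0.695/-0.790; half-tol=0.300, Σhalf²=0.285806
  +C: nom +34.300 → Σnom=42.470; wc +0.258/-0.060 → slack +0.953/-0.850; half-tol=0.159, Σhalf²=0.311087
  -D: nom -14.300 → Σnom=28.170; wc +0.250/-0.238 → slack +1.203/-1.088; half-tol=0.244, Σhalf²=0.370623
  -E: nom -31.580 → Σnom=-3.410; wc +0.440/-0.080 → slack +1.643/-1.168; half-tol=0.260, Σhalf²=0.438223
  +F: nom +3.540 → Σnom=0.130; wc +0.012/-0.250 → slack +1.655/-1.418; half-tol=0.131, Σhalf²=0.455384
  -G: nom -49.000 → Σnom=-48.870; wc +0.250/-0.250 → slack +1.905/-1.668; half-tol=0.250, Σhalf²=0.517884
  +H: nom +43.270 → Σnom=-5.600; wc +0.020/-0.020 → slack +1.925/-1.688; half-tol=0.020, Σhalf²=0.518284
  +I: nom +23.860 → Σnom=18.260; wc +0.367/-0.450 → slack +2.292/-2.138; half-tol=0.408, Σhalf²=0.685156
  +J: nom +2.300 → Σnom=20.560; wc +0.277/-0.040 → slack +2.569/-2.178; half-tol=0.159, Σhalf²=0.710279
Nominal = 20.560. Worst-case = [20.560 - 2.178, 20.560 + 2.569] = [18.382, 23.129]. RSS = √0.710279 = 0.843.

nominal=20.560 wc=[18.382,23.129] rss=0.843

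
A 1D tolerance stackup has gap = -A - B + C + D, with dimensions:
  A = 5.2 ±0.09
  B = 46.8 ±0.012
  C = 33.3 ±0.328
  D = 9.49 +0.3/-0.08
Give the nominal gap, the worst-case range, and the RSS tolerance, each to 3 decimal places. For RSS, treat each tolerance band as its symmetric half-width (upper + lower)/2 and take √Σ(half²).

Stack each dimension's contribution:
  -A: nom -5.200 → Σnom=-5.200; wc +0.090/-0.090 → slack +0.090/-0.090; half-tol=0.090, Σhalf²=0.008100
  -B: nom -46.800 → Σnom=-52.000; wc +0.012/-0.012 → slack +0.102/-0.102; half-tol=0.012, Σhalf²=0.008244
  +C: nom +33.300 → Σnom=-18.700; wc +0.328/-0.328 → slack +0.430/-0.430; half-tol=0.328, Σhalf²=0.115828
  +D: nom +9.490 → Σnom=-9.210; wc +0.300/-0.080 → slack +0.730/-0.510; half-tol=0.190, Σhalf²=0.151928
Nominal = -9.210. Worst-case = [-9.210 - 0.510, -9.210 + 0.730] = [-9.720, -8.480]. RSS = √0.151928 = 0.390.

nominal=-9.210 wc=[-9.720,-8.480] rss=0.390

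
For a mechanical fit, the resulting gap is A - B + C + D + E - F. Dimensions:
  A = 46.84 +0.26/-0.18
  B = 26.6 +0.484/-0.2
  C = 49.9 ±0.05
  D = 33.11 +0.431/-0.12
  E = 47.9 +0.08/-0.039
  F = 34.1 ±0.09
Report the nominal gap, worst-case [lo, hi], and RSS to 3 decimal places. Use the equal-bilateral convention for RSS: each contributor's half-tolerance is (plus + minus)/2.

nominal=117.050 wc=[116.087,118.161] rss=0.505

Stack each dimension's contribution:
  +A: nom +46.840 → Σnom=46.840; wc +0.260/-0.180 → slack +0.260/-0.180; half-tol=0.220, Σhalf²=0.048400
  -B: nom -26.600 → Σnom=20.240; wc +0.200/-0.484 → slack +0.460/-0.664; half-tol=0.342, Σhalf²=0.165364
  +C: nom +49.900 → Σnom=70.140; wc +0.050/-0.050 → slack +0.510/-0.714; half-tol=0.050, Σhalf²=0.167864
  +D: nom +33.110 → Σnom=103.250; wc +0.431/-0.120 → slack +0.941/-0.834; half-tol=0.275, Σhalf²=0.243764
  +E: nom +47.900 → Σnom=151.150; wc +0.080/-0.039 → slack +1.021/-0.873; half-tol=0.059, Σhalf²=0.247304
  -F: nom -34.100 → Σnom=117.050; wc +0.090/-0.090 → slack +1.111/-0.963; half-tol=0.090, Σhalf²=0.255404
Nominal = 117.050. Worst-case = [117.050 - 0.963, 117.050 + 1.111] = [116.087, 118.161]. RSS = √0.255404 = 0.505.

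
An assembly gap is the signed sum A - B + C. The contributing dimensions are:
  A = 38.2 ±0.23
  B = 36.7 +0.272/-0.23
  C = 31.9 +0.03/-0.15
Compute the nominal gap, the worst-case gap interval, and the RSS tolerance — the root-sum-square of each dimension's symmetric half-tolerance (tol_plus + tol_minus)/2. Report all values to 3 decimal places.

Stack each dimension's contribution:
  +A: nom +38.200 → Σnom=38.200; wc +0.230/-0.230 → slack +0.230/-0.230; half-tol=0.230, Σhalf²=0.052900
  -B: nom -36.700 → Σnom=1.500; wc +0.230/-0.272 → slack +0.460/-0.502; half-tol=0.251, Σhalf²=0.115901
  +C: nom +31.900 → Σnom=33.400; wc +0.030/-0.150 → slack +0.490/-0.652; half-tol=0.090, Σhalf²=0.124001
Nominal = 33.400. Worst-case = [33.400 - 0.652, 33.400 + 0.490] = [32.748, 33.890]. RSS = √0.124001 = 0.352.

nominal=33.400 wc=[32.748,33.890] rss=0.352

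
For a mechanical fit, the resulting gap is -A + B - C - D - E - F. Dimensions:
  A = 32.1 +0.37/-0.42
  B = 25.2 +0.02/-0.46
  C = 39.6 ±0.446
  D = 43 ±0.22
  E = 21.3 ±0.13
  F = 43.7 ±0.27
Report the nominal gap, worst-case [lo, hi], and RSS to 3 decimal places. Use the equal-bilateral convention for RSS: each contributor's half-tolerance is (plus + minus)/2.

nominal=-154.500 wc=[-156.396,-152.994] rss=0.742

Stack each dimension's contribution:
  -A: nom -32.100 → Σnom=-32.100; wc +0.420/-0.370 → slack +0.420/-0.370; half-tol=0.395, Σhalf²=0.156025
  +B: nom +25.200 → Σnom=-6.900; wc +0.020/-0.460 → slack +0.440/-0.830; half-tol=0.240, Σhalf²=0.213625
  -C: nom -39.600 → Σnom=-46.500; wc +0.446/-0.446 → slack +0.886/-1.276; half-tol=0.446, Σhalf²=0.412541
  -D: nom -43.000 → Σnom=-89.500; wc +0.220/-0.220 → slack +1.106/-1.496; half-tol=0.220, Σhalf²=0.460941
  -E: nom -21.300 → Σnom=-110.800; wc +0.130/-0.130 → slack +1.236/-1.626; half-tol=0.130, Σhalf²=0.477841
  -F: nom -43.700 → Σnom=-154.500; wc +0.270/-0.270 → slack +1.506/-1.896; half-tol=0.270, Σhalf²=0.550741
Nominal = -154.500. Worst-case = [-154.500 - 1.896, -154.500 + 1.506] = [-156.396, -152.994]. RSS = √0.550741 = 0.742.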